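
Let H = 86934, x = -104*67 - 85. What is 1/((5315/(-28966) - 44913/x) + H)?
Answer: 68099066/5920545358065 ≈ 1.1502e-5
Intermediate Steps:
x = -7053 (x = -6968 - 85 = -7053)
1/((5315/(-28966) - 44913/x) + H) = 1/((5315/(-28966) - 44913/(-7053)) + 86934) = 1/((5315*(-1/28966) - 44913*(-1/7053)) + 86934) = 1/((-5315/28966 + 14971/2351) + 86934) = 1/(421154421/68099066 + 86934) = 1/(5920545358065/68099066) = 68099066/5920545358065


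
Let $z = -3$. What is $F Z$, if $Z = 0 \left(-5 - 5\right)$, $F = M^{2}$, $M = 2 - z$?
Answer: $0$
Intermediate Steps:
$M = 5$ ($M = 2 - -3 = 2 + 3 = 5$)
$F = 25$ ($F = 5^{2} = 25$)
$Z = 0$ ($Z = 0 \left(-10\right) = 0$)
$F Z = 25 \cdot 0 = 0$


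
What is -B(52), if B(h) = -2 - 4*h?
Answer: 210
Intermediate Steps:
-B(52) = -(-2 - 4*52) = -(-2 - 208) = -1*(-210) = 210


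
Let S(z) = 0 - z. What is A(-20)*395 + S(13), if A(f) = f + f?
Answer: -15813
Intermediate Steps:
S(z) = -z
A(f) = 2*f
A(-20)*395 + S(13) = (2*(-20))*395 - 1*13 = -40*395 - 13 = -15800 - 13 = -15813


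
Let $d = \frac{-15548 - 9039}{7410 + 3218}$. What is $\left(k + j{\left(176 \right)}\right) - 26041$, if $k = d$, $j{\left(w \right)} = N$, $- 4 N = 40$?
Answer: $- \frac{276894615}{10628} \approx -26053.0$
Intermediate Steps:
$N = -10$ ($N = \left(- \frac{1}{4}\right) 40 = -10$)
$d = - \frac{24587}{10628} \approx -2.3134$
$j{\left(w \right)} = -10$
$k = - \frac{24587}{10628} \approx -2.3134$
$\left(k + j{\left(176 \right)}\right) - 26041 = \left(- \frac{24587}{10628} - 10\right) - 26041 = - \frac{130867}{10628} - 26041 = - \frac{276894615}{10628}$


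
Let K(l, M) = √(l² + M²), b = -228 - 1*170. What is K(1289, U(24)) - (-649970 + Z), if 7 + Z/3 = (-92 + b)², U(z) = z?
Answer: -70309 + √1662097 ≈ -69020.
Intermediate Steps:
b = -398 (b = -228 - 170 = -398)
Z = 720279 (Z = -21 + 3*(-92 - 398)² = -21 + 3*(-490)² = -21 + 3*240100 = -21 + 720300 = 720279)
K(l, M) = √(M² + l²)
K(1289, U(24)) - (-649970 + Z) = √(24² + 1289²) - (-649970 + 720279) = √(576 + 1661521) - 1*70309 = √1662097 - 70309 = -70309 + √1662097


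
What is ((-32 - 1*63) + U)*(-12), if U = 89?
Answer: 72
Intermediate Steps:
((-32 - 1*63) + U)*(-12) = ((-32 - 1*63) + 89)*(-12) = ((-32 - 63) + 89)*(-12) = (-95 + 89)*(-12) = -6*(-12) = 72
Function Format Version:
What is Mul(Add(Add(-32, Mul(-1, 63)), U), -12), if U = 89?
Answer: 72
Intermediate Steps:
Mul(Add(Add(-32, Mul(-1, 63)), U), -12) = Mul(Add(Add(-32, Mul(-1, 63)), 89), -12) = Mul(Add(Add(-32, -63), 89), -12) = Mul(Add(-95, 89), -12) = Mul(-6, -12) = 72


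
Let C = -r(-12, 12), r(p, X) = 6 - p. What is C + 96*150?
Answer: 14382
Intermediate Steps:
C = -18 (C = -(6 - 1*(-12)) = -(6 + 12) = -1*18 = -18)
C + 96*150 = -18 + 96*150 = -18 + 14400 = 14382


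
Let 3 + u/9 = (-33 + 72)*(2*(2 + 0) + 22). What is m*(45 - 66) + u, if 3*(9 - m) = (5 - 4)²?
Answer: 8917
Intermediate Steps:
u = 9099 (u = -27 + 9*((-33 + 72)*(2*(2 + 0) + 22)) = -27 + 9*(39*(2*2 + 22)) = -27 + 9*(39*(4 + 22)) = -27 + 9*(39*26) = -27 + 9*1014 = -27 + 9126 = 9099)
m = 26/3 (m = 9 - (5 - 4)²/3 = 9 - ⅓*1² = 9 - ⅓*1 = 9 - ⅓ = 26/3 ≈ 8.6667)
m*(45 - 66) + u = 26*(45 - 66)/3 + 9099 = (26/3)*(-21) + 9099 = -182 + 9099 = 8917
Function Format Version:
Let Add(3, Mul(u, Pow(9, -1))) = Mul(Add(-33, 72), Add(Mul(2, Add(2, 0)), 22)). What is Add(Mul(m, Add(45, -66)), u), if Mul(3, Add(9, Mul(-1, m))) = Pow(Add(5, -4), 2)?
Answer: 8917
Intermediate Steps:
u = 9099 (u = Add(-27, Mul(9, Mul(Add(-33, 72), Add(Mul(2, Add(2, 0)), 22)))) = Add(-27, Mul(9, Mul(39, Add(Mul(2, 2), 22)))) = Add(-27, Mul(9, Mul(39, Add(4, 22)))) = Add(-27, Mul(9, Mul(39, 26))) = Add(-27, Mul(9, 1014)) = Add(-27, 9126) = 9099)
m = Rational(26, 3) (m = Add(9, Mul(Rational(-1, 3), Pow(Add(5, -4), 2))) = Add(9, Mul(Rational(-1, 3), Pow(1, 2))) = Add(9, Mul(Rational(-1, 3), 1)) = Add(9, Rational(-1, 3)) = Rational(26, 3) ≈ 8.6667)
Add(Mul(m, Add(45, -66)), u) = Add(Mul(Rational(26, 3), Add(45, -66)), 9099) = Add(Mul(Rational(26, 3), -21), 9099) = Add(-182, 9099) = 8917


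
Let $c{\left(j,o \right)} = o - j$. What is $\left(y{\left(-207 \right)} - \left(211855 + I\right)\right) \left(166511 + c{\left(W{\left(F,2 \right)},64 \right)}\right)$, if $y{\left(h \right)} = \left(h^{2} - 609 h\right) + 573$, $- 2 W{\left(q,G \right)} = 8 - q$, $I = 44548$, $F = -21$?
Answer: $-14479626161$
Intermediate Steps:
$W{\left(q,G \right)} = -4 + \frac{q}{2}$ ($W{\left(q,G \right)} = - \frac{8 - q}{2} = -4 + \frac{q}{2}$)
$y{\left(h \right)} = 573 + h^{2} - 609 h$
$\left(y{\left(-207 \right)} - \left(211855 + I\right)\right) \left(166511 + c{\left(W{\left(F,2 \right)},64 \right)}\right) = \left(\left(573 + \left(-207\right)^{2} - -126063\right) - 256403\right) \left(166511 + \left(64 - \left(-4 + \frac{1}{2} \left(-21\right)\right)\right)\right) = \left(\left(573 + 42849 + 126063\right) - 256403\right) \left(166511 + \left(64 - \left(-4 - \frac{21}{2}\right)\right)\right) = \left(169485 - 256403\right) \left(166511 + \left(64 - - \frac{29}{2}\right)\right) = - 86918 \left(166511 + \left(64 + \frac{29}{2}\right)\right) = - 86918 \left(166511 + \frac{157}{2}\right) = \left(-86918\right) \frac{333179}{2} = -14479626161$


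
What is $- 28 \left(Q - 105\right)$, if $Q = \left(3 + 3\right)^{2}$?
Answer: $1932$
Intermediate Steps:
$Q = 36$ ($Q = 6^{2} = 36$)
$- 28 \left(Q - 105\right) = - 28 \left(36 - 105\right) = \left(-28\right) \left(-69\right) = 1932$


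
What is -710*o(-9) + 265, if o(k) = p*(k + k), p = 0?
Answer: 265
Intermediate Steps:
o(k) = 0 (o(k) = 0*(k + k) = 0*(2*k) = 0)
-710*o(-9) + 265 = -710*0 + 265 = 0 + 265 = 265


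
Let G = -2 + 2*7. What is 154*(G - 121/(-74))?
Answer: 77693/37 ≈ 2099.8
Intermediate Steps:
G = 12 (G = -2 + 14 = 12)
154*(G - 121/(-74)) = 154*(12 - 121/(-74)) = 154*(12 - 121*(-1/74)) = 154*(12 + 121/74) = 154*(1009/74) = 77693/37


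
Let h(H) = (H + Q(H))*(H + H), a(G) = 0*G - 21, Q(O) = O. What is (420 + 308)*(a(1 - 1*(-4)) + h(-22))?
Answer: 1394120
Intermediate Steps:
a(G) = -21 (a(G) = 0 - 21 = -21)
h(H) = 4*H² (h(H) = (H + H)*(H + H) = (2*H)*(2*H) = 4*H²)
(420 + 308)*(a(1 - 1*(-4)) + h(-22)) = (420 + 308)*(-21 + 4*(-22)²) = 728*(-21 + 4*484) = 728*(-21 + 1936) = 728*1915 = 1394120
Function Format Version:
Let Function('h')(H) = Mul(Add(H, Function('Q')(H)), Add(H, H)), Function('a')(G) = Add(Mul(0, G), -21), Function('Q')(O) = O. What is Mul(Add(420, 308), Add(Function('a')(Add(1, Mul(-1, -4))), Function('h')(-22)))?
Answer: 1394120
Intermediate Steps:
Function('a')(G) = -21 (Function('a')(G) = Add(0, -21) = -21)
Function('h')(H) = Mul(4, Pow(H, 2)) (Function('h')(H) = Mul(Add(H, H), Add(H, H)) = Mul(Mul(2, H), Mul(2, H)) = Mul(4, Pow(H, 2)))
Mul(Add(420, 308), Add(Function('a')(Add(1, Mul(-1, -4))), Function('h')(-22))) = Mul(Add(420, 308), Add(-21, Mul(4, Pow(-22, 2)))) = Mul(728, Add(-21, Mul(4, 484))) = Mul(728, Add(-21, 1936)) = Mul(728, 1915) = 1394120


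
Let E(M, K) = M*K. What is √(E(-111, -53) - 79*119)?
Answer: I*√3518 ≈ 59.313*I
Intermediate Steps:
E(M, K) = K*M
√(E(-111, -53) - 79*119) = √(-53*(-111) - 79*119) = √(5883 - 9401) = √(-3518) = I*√3518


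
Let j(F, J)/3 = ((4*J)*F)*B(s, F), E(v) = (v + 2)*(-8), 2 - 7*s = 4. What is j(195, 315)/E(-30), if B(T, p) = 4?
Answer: 26325/2 ≈ 13163.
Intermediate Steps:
s = -2/7 (s = 2/7 - ⅐*4 = 2/7 - 4/7 = -2/7 ≈ -0.28571)
E(v) = -16 - 8*v (E(v) = (2 + v)*(-8) = -16 - 8*v)
j(F, J) = 48*F*J (j(F, J) = 3*(((4*J)*F)*4) = 3*((4*F*J)*4) = 3*(16*F*J) = 48*F*J)
j(195, 315)/E(-30) = (48*195*315)/(-16 - 8*(-30)) = 2948400/(-16 + 240) = 2948400/224 = 2948400*(1/224) = 26325/2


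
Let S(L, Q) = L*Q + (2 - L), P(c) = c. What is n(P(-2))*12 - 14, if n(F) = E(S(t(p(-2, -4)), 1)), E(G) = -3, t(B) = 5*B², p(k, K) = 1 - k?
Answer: -50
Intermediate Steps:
S(L, Q) = 2 - L + L*Q
n(F) = -3
n(P(-2))*12 - 14 = -3*12 - 14 = -36 - 14 = -50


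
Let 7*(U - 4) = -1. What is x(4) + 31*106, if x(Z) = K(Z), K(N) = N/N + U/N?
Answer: 92063/28 ≈ 3288.0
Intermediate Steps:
U = 27/7 (U = 4 + (1/7)*(-1) = 4 - 1/7 = 27/7 ≈ 3.8571)
K(N) = 1 + 27/(7*N) (K(N) = N/N + 27/(7*N) = 1 + 27/(7*N))
x(Z) = (27/7 + Z)/Z
x(4) + 31*106 = (27/7 + 4)/4 + 31*106 = (1/4)*(55/7) + 3286 = 55/28 + 3286 = 92063/28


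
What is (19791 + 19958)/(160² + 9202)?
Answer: 39749/34802 ≈ 1.1421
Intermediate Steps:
(19791 + 19958)/(160² + 9202) = 39749/(25600 + 9202) = 39749/34802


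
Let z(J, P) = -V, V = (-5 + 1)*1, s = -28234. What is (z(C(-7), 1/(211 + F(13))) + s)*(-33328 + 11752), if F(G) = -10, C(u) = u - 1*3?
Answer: 609090480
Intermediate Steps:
C(u) = -3 + u (C(u) = u - 3 = -3 + u)
V = -4 (V = -4*1 = -4)
z(J, P) = 4 (z(J, P) = -1*(-4) = 4)
(z(C(-7), 1/(211 + F(13))) + s)*(-33328 + 11752) = (4 - 28234)*(-33328 + 11752) = -28230*(-21576) = 609090480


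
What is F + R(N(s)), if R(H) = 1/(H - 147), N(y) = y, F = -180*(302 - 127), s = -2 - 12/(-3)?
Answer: -4567501/145 ≈ -31500.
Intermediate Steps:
s = 2 (s = -2 - 12*(-1)/3 = -2 - 1*(-4) = -2 + 4 = 2)
F = -31500 (F = -180*175 = -31500)
R(H) = 1/(-147 + H)
F + R(N(s)) = -31500 + 1/(-147 + 2) = -31500 + 1/(-145) = -31500 - 1/145 = -4567501/145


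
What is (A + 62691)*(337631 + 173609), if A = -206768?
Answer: -73657925480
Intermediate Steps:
(A + 62691)*(337631 + 173609) = (-206768 + 62691)*(337631 + 173609) = -144077*511240 = -73657925480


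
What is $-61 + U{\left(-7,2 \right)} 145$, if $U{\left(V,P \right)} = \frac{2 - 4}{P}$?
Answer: $-206$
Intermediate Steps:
$U{\left(V,P \right)} = - \frac{2}{P}$
$-61 + U{\left(-7,2 \right)} 145 = -61 + - \frac{2}{2} \cdot 145 = -61 + \left(-2\right) \frac{1}{2} \cdot 145 = -61 - 145 = -206$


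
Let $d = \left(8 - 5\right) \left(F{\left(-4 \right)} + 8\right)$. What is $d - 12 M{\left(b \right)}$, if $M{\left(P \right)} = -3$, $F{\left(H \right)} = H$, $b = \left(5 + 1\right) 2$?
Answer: $48$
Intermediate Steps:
$b = 12$ ($b = 6 \cdot 2 = 12$)
$d = 12$ ($d = \left(8 - 5\right) \left(-4 + 8\right) = 3 \cdot 4 = 12$)
$d - 12 M{\left(b \right)} = 12 - -36 = 12 + 36 = 48$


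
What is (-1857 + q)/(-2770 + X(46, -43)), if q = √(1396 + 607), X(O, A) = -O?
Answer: 1857/2816 - √2003/2816 ≈ 0.64355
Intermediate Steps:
q = √2003 ≈ 44.755
(-1857 + q)/(-2770 + X(46, -43)) = (-1857 + √2003)/(-2770 - 1*46) = (-1857 + √2003)/(-2770 - 46) = (-1857 + √2003)/(-2816) = (-1857 + √2003)*(-1/2816) = 1857/2816 - √2003/2816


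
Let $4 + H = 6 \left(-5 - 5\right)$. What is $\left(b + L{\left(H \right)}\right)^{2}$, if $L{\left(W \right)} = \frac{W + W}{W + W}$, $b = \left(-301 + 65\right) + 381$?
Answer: $21316$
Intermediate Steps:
$b = 145$ ($b = -236 + 381 = 145$)
$H = -64$ ($H = -4 + 6 \left(-5 - 5\right) = -4 + 6 \left(-10\right) = -4 - 60 = -64$)
$L{\left(W \right)} = 1$ ($L{\left(W \right)} = \frac{2 W}{2 W} = 2 W \frac{1}{2 W} = 1$)
$\left(b + L{\left(H \right)}\right)^{2} = \left(145 + 1\right)^{2} = 146^{2} = 21316$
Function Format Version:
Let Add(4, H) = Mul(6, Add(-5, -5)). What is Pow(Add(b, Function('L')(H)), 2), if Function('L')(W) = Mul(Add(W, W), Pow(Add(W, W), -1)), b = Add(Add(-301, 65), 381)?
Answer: 21316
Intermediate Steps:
b = 145 (b = Add(-236, 381) = 145)
H = -64 (H = Add(-4, Mul(6, Add(-5, -5))) = Add(-4, Mul(6, -10)) = Add(-4, -60) = -64)
Function('L')(W) = 1 (Function('L')(W) = Mul(Mul(2, W), Pow(Mul(2, W), -1)) = Mul(Mul(2, W), Mul(Rational(1, 2), Pow(W, -1))) = 1)
Pow(Add(b, Function('L')(H)), 2) = Pow(Add(145, 1), 2) = Pow(146, 2) = 21316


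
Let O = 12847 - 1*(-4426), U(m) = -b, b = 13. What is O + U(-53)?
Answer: 17260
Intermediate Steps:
U(m) = -13 (U(m) = -1*13 = -13)
O = 17273 (O = 12847 + 4426 = 17273)
O + U(-53) = 17273 - 13 = 17260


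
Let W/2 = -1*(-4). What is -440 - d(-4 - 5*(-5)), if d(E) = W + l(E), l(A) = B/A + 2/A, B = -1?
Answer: -9409/21 ≈ -448.05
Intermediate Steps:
W = 8 (W = 2*(-1*(-4)) = 2*4 = 8)
l(A) = 1/A (l(A) = -1/A + 2/A = 1/A)
d(E) = 8 + 1/E
-440 - d(-4 - 5*(-5)) = -440 - (8 + 1/(-4 - 5*(-5))) = -440 - (8 + 1/(-4 + 25)) = -440 - (8 + 1/21) = -440 - 1*169/21 = -440 - 169/21 = -9409/21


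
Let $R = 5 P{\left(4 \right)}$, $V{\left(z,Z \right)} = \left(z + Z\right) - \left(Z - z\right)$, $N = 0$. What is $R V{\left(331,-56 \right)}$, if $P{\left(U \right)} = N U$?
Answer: $0$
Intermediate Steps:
$V{\left(z,Z \right)} = 2 z$ ($V{\left(z,Z \right)} = \left(Z + z\right) - \left(Z - z\right) = 2 z$)
$P{\left(U \right)} = 0$ ($P{\left(U \right)} = 0 U = 0$)
$R = 0$ ($R = 5 \cdot 0 = 0$)
$R V{\left(331,-56 \right)} = 0 \cdot 2 \cdot 331 = 0 \cdot 662 = 0$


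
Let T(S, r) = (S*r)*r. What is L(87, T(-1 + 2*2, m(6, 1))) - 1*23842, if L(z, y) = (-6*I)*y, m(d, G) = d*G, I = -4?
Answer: -21250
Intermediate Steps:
m(d, G) = G*d
T(S, r) = S*r²
L(z, y) = 24*y (L(z, y) = (-6*(-4))*y = 24*y)
L(87, T(-1 + 2*2, m(6, 1))) - 1*23842 = 24*((-1 + 2*2)*(1*6)²) - 1*23842 = 24*((-1 + 4)*6²) - 23842 = 24*(3*36) - 23842 = 24*108 - 23842 = 2592 - 23842 = -21250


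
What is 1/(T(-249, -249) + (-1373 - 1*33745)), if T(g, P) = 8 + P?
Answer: -1/35359 ≈ -2.8281e-5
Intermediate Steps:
1/(T(-249, -249) + (-1373 - 1*33745)) = 1/((8 - 249) + (-1373 - 1*33745)) = 1/(-241 + (-1373 - 33745)) = 1/(-241 - 35118) = 1/(-35359) = -1/35359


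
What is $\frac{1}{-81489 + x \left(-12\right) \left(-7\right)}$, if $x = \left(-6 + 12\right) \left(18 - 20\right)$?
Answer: $- \frac{1}{82497} \approx -1.2122 \cdot 10^{-5}$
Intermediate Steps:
$x = -12$ ($x = 6 \left(-2\right) = -12$)
$\frac{1}{-81489 + x \left(-12\right) \left(-7\right)} = \frac{1}{-81489 + \left(-12\right) \left(-12\right) \left(-7\right)} = \frac{1}{-81489 + 144 \left(-7\right)} = \frac{1}{-81489 - 1008} = \frac{1}{-82497} = - \frac{1}{82497}$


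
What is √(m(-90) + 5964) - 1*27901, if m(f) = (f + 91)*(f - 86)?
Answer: -27901 + 2*√1447 ≈ -27825.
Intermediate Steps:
m(f) = (-86 + f)*(91 + f) (m(f) = (91 + f)*(-86 + f) = (-86 + f)*(91 + f))
√(m(-90) + 5964) - 1*27901 = √((-7826 + (-90)² + 5*(-90)) + 5964) - 1*27901 = √((-7826 + 8100 - 450) + 5964) - 27901 = √(-176 + 5964) - 27901 = √5788 - 27901 = 2*√1447 - 27901 = -27901 + 2*√1447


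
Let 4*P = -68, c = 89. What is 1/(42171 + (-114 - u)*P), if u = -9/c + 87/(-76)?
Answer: 6764/298210017 ≈ 2.2682e-5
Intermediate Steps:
P = -17 (P = (1/4)*(-68) = -17)
u = -8427/6764 (u = -9/89 + 87/(-76) = -9*1/89 + 87*(-1/76) = -9/89 - 87/76 = -8427/6764 ≈ -1.2459)
1/(42171 + (-114 - u)*P) = 1/(42171 + (-114 - 1*(-8427/6764))*(-17)) = 1/(42171 + (-114 + 8427/6764)*(-17)) = 1/(42171 - 762669/6764*(-17)) = 1/(42171 + 12965373/6764) = 1/(298210017/6764) = 6764/298210017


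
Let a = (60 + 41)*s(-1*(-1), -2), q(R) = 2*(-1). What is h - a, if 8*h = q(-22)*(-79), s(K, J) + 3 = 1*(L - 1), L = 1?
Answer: 1291/4 ≈ 322.75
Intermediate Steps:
q(R) = -2
s(K, J) = -3 (s(K, J) = -3 + 1*(1 - 1) = -3 + 1*0 = -3 + 0 = -3)
h = 79/4 (h = (-2*(-79))/8 = (⅛)*158 = 79/4 ≈ 19.750)
a = -303 (a = (60 + 41)*(-3) = 101*(-3) = -303)
h - a = 79/4 - 1*(-303) = 79/4 + 303 = 1291/4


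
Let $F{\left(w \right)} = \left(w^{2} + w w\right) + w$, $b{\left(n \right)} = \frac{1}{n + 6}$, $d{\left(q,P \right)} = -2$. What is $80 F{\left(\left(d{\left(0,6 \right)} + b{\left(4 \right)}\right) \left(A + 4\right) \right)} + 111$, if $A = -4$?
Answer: $111$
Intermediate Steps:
$b{\left(n \right)} = \frac{1}{6 + n}$
$F{\left(w \right)} = w + 2 w^{2}$ ($F{\left(w \right)} = \left(w^{2} + w^{2}\right) + w = 2 w^{2} + w = w + 2 w^{2}$)
$80 F{\left(\left(d{\left(0,6 \right)} + b{\left(4 \right)}\right) \left(A + 4\right) \right)} + 111 = 80 \left(-2 + \frac{1}{6 + 4}\right) \left(-4 + 4\right) \left(1 + 2 \left(-2 + \frac{1}{6 + 4}\right) \left(-4 + 4\right)\right) + 111 = 80 \left(-2 + \frac{1}{10}\right) 0 \left(1 + 2 \left(-2 + \frac{1}{10}\right) 0\right) + 111 = 80 \left(- \frac{19}{10}\right) 0 \left(1 + 2 \left(\left(- \frac{19}{10}\right) 0\right)\right) + 111 = 80 \cdot 0 \left(1 + 2 \cdot 0\right) + 111 = 80 \cdot 0 \left(1 + 0\right) + 111 = 80 \cdot 0 \cdot 1 + 111 = 80 \cdot 0 + 111 = 0 + 111 = 111$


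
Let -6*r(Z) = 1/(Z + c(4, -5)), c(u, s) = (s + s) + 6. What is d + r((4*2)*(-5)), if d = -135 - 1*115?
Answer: -65999/264 ≈ -250.00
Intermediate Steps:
d = -250 (d = -135 - 115 = -250)
c(u, s) = 6 + 2*s (c(u, s) = 2*s + 6 = 6 + 2*s)
r(Z) = -1/(6*(-4 + Z)) (r(Z) = -1/(6*(Z + (6 + 2*(-5)))) = -1/(6*(Z + (6 - 10))) = -1/(6*(Z - 4)) = -1/(6*(-4 + Z)))
d + r((4*2)*(-5)) = -250 - 1/(-24 + 6*((4*2)*(-5))) = -250 - 1/(-24 + 6*(8*(-5))) = -250 - 1/(-24 + 6*(-40)) = -250 - 1/(-24 - 240) = -250 - 1/(-264) = -250 - 1*(-1/264) = -250 + 1/264 = -65999/264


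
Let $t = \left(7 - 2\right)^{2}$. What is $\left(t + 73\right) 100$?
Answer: $9800$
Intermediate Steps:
$t = 25$ ($t = 5^{2} = 25$)
$\left(t + 73\right) 100 = \left(25 + 73\right) 100 = 98 \cdot 100 = 9800$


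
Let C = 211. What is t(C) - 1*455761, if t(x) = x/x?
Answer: -455760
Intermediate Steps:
t(x) = 1
t(C) - 1*455761 = 1 - 1*455761 = 1 - 455761 = -455760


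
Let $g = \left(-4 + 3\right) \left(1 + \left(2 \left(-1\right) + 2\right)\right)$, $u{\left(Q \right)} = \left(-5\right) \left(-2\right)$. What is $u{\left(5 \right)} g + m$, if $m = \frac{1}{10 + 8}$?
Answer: $- \frac{179}{18} \approx -9.9444$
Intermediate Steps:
$u{\left(Q \right)} = 10$
$m = \frac{1}{18} \approx 0.055556$
$g = -1$ ($g = - (1 + \left(-2 + 2\right)) = - (1 + 0) = \left(-1\right) 1 = -1$)
$u{\left(5 \right)} g + m = 10 \left(-1\right) + \frac{1}{18} = -10 + \frac{1}{18} = - \frac{179}{18}$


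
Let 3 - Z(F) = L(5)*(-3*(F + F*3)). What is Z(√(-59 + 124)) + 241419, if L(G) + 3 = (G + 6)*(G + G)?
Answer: 241422 + 1284*√65 ≈ 2.5177e+5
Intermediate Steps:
L(G) = -3 + 2*G*(6 + G) (L(G) = -3 + (G + 6)*(G + G) = -3 + (6 + G)*(2*G) = -3 + 2*G*(6 + G))
Z(F) = 3 + 1284*F (Z(F) = 3 - (-3 + 2*5² + 12*5)*(-3*(F + F*3)) = 3 - (-3 + 2*25 + 60)*(-3*(F + 3*F)) = 3 - (-3 + 50 + 60)*(-12*F) = 3 - 107*(-12*F) = 3 - (-1284)*F = 3 + 1284*F)
Z(√(-59 + 124)) + 241419 = (3 + 1284*√(-59 + 124)) + 241419 = (3 + 1284*√65) + 241419 = 241422 + 1284*√65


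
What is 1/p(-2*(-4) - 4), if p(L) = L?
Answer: 1/4 ≈ 0.25000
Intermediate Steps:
1/p(-2*(-4) - 4) = 1/(-2*(-4) - 4) = 1/(8 - 4) = 1/4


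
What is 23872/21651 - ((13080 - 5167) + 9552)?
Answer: -378110843/21651 ≈ -17464.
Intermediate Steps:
23872/21651 - ((13080 - 5167) + 9552) = 23872*(1/21651) - (7913 + 9552) = 23872/21651 - 1*17465 = 23872/21651 - 17465 = -378110843/21651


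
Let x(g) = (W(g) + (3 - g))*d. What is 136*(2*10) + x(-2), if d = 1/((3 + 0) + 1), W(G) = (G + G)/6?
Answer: 32653/12 ≈ 2721.1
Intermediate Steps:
W(G) = G/3 (W(G) = (2*G)*(1/6) = G/3)
d = 1/4 (d = 1/(3 + 1) = 1/4 ≈ 0.25000)
x(g) = 3/4 - g/6 (x(g) = (g/3 + (3 - g))*(1/4) = (3 - 2*g/3)*(1/4) = 3/4 - g/6)
136*(2*10) + x(-2) = 136*(2*10) + (3/4 - 1/6*(-2)) = 136*20 + (3/4 + 1/3) = 2720 + 13/12 = 32653/12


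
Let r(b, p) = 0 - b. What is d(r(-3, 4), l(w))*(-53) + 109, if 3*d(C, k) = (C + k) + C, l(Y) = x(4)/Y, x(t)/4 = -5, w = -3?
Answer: -1033/9 ≈ -114.78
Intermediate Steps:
r(b, p) = -b
x(t) = -20 (x(t) = 4*(-5) = -20)
l(Y) = -20/Y
d(C, k) = k/3 + 2*C/3 (d(C, k) = ((C + k) + C)/3 = (k + 2*C)/3 = k/3 + 2*C/3)
d(r(-3, 4), l(w))*(-53) + 109 = ((-20/(-3))/3 + 2*(-1*(-3))/3)*(-53) + 109 = ((-20*(-1/3))/3 + (2/3)*3)*(-53) + 109 = ((1/3)*(20/3) + 2)*(-53) + 109 = (20/9 + 2)*(-53) + 109 = (38/9)*(-53) + 109 = -2014/9 + 109 = -1033/9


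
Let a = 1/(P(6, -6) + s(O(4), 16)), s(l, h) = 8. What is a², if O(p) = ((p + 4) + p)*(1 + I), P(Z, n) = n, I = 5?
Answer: ¼ ≈ 0.25000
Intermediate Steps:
O(p) = 24 + 12*p (O(p) = ((p + 4) + p)*(1 + 5) = ((4 + p) + p)*6 = (4 + 2*p)*6 = 24 + 12*p)
a = ½ (a = 1/(-6 + 8) = 1/2 = ½ ≈ 0.50000)
a² = (½)² = ¼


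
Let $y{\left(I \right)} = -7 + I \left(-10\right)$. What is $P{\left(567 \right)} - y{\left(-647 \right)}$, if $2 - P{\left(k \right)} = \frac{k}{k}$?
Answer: $-6462$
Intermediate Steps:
$y{\left(I \right)} = -7 - 10 I$
$P{\left(k \right)} = 1$ ($P{\left(k \right)} = 2 - \frac{k}{k} = 2 - 1 = 1$)
$P{\left(567 \right)} - y{\left(-647 \right)} = 1 - \left(-7 - -6470\right) = 1 - \left(-7 + 6470\right) = 1 - 6463 = -6462$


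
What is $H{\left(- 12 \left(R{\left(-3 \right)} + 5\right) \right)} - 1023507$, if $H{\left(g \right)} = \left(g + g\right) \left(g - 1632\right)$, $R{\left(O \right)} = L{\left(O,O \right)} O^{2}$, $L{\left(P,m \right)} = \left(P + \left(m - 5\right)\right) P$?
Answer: $37071981$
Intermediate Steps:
$L{\left(P,m \right)} = P \left(-5 + P + m\right)$ ($L{\left(P,m \right)} = \left(P + \left(m - 5\right)\right) P = \left(P + \left(-5 + m\right)\right) P = \left(-5 + P + m\right) P = P \left(-5 + P + m\right)$)
$R{\left(O \right)} = O^{3} \left(-5 + 2 O\right)$ ($R{\left(O \right)} = O \left(-5 + O + O\right) O^{2} = O \left(-5 + 2 O\right) O^{2} = O^{3} \left(-5 + 2 O\right)$)
$H{\left(g \right)} = 2 g \left(-1632 + g\right)$
$H{\left(- 12 \left(R{\left(-3 \right)} + 5\right) \right)} - 1023507 = 2 \left(- 12 \left(\left(-3\right)^{3} \left(-5 + 2 \left(-3\right)\right) + 5\right)\right) \left(-1632 - 12 \left(\left(-3\right)^{3} \left(-5 + 2 \left(-3\right)\right) + 5\right)\right) - 1023507 = 2 \left(- 12 \left(- 27 \left(-5 - 6\right) + 5\right)\right) \left(-1632 - 12 \left(- 27 \left(-5 - 6\right) + 5\right)\right) - 1023507 = 2 \left(- 12 \left(\left(-27\right) \left(-11\right) + 5\right)\right) \left(-1632 - 12 \left(\left(-27\right) \left(-11\right) + 5\right)\right) - 1023507 = 2 \left(- 12 \left(297 + 5\right)\right) \left(-1632 - 12 \left(297 + 5\right)\right) - 1023507 = 2 \left(\left(-12\right) 302\right) \left(-1632 - 3624\right) - 1023507 = 2 \left(-3624\right) \left(-1632 - 3624\right) - 1023507 = 2 \left(-3624\right) \left(-5256\right) - 1023507 = 38095488 - 1023507 = 37071981$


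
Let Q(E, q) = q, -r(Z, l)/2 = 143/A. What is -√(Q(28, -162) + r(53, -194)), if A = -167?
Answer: -4*I*√279391/167 ≈ -12.66*I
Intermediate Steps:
r(Z, l) = 286/167 (r(Z, l) = -286/(-167) = -286*(-1)/167 = -2*(-143/167) = 286/167)
-√(Q(28, -162) + r(53, -194)) = -√(-162 + 286/167) = -√(-26768/167) = -4*I*√279391/167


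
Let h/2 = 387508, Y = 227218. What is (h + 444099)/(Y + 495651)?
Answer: 1219115/722869 ≈ 1.6865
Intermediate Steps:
h = 775016 (h = 2*387508 = 775016)
(h + 444099)/(Y + 495651) = (775016 + 444099)/(227218 + 495651) = 1219115/722869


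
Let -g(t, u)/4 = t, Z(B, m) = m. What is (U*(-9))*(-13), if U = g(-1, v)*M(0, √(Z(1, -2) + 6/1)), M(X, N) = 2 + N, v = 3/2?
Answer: 1872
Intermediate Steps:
v = 3/2 (v = 3*(½) = 3/2 ≈ 1.5000)
g(t, u) = -4*t
U = 16 (U = (-4*(-1))*(2 + √(-2 + 6/1)) = 4*(2 + √(-2 + 6*1)) = 4*(2 + √(-2 + 6)) = 4*(2 + √4) = 4*(2 + 2) = 4*4 = 16)
(U*(-9))*(-13) = (16*(-9))*(-13) = -144*(-13) = 1872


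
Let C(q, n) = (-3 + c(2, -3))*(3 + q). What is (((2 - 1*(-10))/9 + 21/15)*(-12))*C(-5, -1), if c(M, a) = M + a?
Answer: -1312/5 ≈ -262.40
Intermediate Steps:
C(q, n) = -12 - 4*q (C(q, n) = (-3 + (2 - 3))*(3 + q) = (-3 - 1)*(3 + q) = -4*(3 + q) = -12 - 4*q)
(((2 - 1*(-10))/9 + 21/15)*(-12))*C(-5, -1) = (((2 - 1*(-10))/9 + 21/15)*(-12))*(-12 - 4*(-5)) = (((2 + 10)*(1/9) + 21*(1/15))*(-12))*(-12 + 20) = ((12*(1/9) + 7/5)*(-12))*8 = ((4/3 + 7/5)*(-12))*8 = ((41/15)*(-12))*8 = -164/5*8 = -1312/5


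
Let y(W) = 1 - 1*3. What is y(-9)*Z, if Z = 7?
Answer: -14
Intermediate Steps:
y(W) = -2 (y(W) = 1 - 3 = -2)
y(-9)*Z = -2*7 = -14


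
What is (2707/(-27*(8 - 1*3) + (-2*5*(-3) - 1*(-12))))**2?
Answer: 7327849/8649 ≈ 847.25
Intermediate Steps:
(2707/(-27*(8 - 1*3) + (-2*5*(-3) - 1*(-12))))**2 = (2707/(-27*(8 - 3) + (-10*(-3) + 12)))**2 = (2707/(-27*5 + (30 + 12)))**2 = (2707/(-135 + 42))**2 = (2707/(-93))**2 = (2707*(-1/93))**2 = (-2707/93)**2 = 7327849/8649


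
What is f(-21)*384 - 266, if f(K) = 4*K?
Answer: -32522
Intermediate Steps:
f(-21)*384 - 266 = (4*(-21))*384 - 266 = -84*384 - 266 = -32256 - 266 = -32522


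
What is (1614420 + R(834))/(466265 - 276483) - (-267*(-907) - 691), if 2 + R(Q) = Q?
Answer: -22913281272/94891 ≈ -2.4147e+5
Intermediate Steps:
R(Q) = -2 + Q
(1614420 + R(834))/(466265 - 276483) - (-267*(-907) - 691) = (1614420 + (-2 + 834))/(466265 - 276483) - (-267*(-907) - 691) = (1614420 + 832)/189782 - (242169 - 691) = 1615252*(1/189782) - 1*241478 = 807626/94891 - 241478 = -22913281272/94891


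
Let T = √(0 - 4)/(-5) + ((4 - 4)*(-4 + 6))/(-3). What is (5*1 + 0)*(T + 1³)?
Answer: 5 - 2*I ≈ 5.0 - 2.0*I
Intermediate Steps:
T = -2*I/5 (T = √(-4)*(-⅕) + (0*2)*(-⅓) = (2*I)*(-⅕) + 0*(-⅓) = -2*I/5 + 0 = -2*I/5 ≈ -0.4*I)
(5*1 + 0)*(T + 1³) = (5*1 + 0)*(-2*I/5 + 1³) = (5 + 0)*(-2*I/5 + 1) = 5*(1 - 2*I/5) = 5 - 2*I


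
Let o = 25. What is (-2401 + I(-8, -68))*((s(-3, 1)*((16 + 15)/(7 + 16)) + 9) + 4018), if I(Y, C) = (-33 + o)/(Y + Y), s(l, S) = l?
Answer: -222113464/23 ≈ -9.6571e+6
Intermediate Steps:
I(Y, C) = -4/Y (I(Y, C) = (-33 + 25)/(Y + Y) = -8*1/(2*Y) = -4/Y)
(-2401 + I(-8, -68))*((s(-3, 1)*((16 + 15)/(7 + 16)) + 9) + 4018) = (-2401 - 4/(-8))*((-3*(16 + 15)/(7 + 16) + 9) + 4018) = (-2401 - 4*(-⅛))*((-93/23 + 9) + 4018) = (-2401 + ½)*((-93/23 + 9) + 4018) = -4801*((-3*31/23 + 9) + 4018)/2 = -4801*((-93/23 + 9) + 4018)/2 = -4801*(114/23 + 4018)/2 = -4801/2*92528/23 = -222113464/23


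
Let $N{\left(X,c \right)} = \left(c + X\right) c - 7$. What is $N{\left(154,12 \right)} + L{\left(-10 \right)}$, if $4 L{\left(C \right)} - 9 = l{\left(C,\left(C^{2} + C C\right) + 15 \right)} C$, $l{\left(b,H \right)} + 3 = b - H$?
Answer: $\frac{10229}{4} \approx 2557.3$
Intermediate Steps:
$l{\left(b,H \right)} = -3 + b - H$ ($l{\left(b,H \right)} = -3 - \left(H - b\right) = -3 + b - H$)
$N{\left(X,c \right)} = -7 + c \left(X + c\right)$ ($N{\left(X,c \right)} = \left(X + c\right) c - 7 = c \left(X + c\right) - 7 = -7 + c \left(X + c\right)$)
$L{\left(C \right)} = \frac{9}{4} + \frac{C \left(-18 + C - 2 C^{2}\right)}{4}$ ($L{\left(C \right)} = \frac{9}{4} + \frac{\left(-3 + C - \left(\left(C^{2} + C C\right) + 15\right)\right) C}{4} = \frac{9}{4} + \frac{\left(-3 + C - \left(\left(C^{2} + C^{2}\right) + 15\right)\right) C}{4} = \frac{9}{4} + \frac{\left(-3 + C - \left(2 C^{2} + 15\right)\right) C}{4} = \frac{9}{4} + \frac{\left(-3 + C - \left(15 + 2 C^{2}\right)\right) C}{4} = \frac{9}{4} + \frac{\left(-18 + C - 2 C^{2}\right) C}{4} = \frac{9}{4} + \frac{C \left(-18 + C - 2 C^{2}\right)}{4}$)
$N{\left(154,12 \right)} + L{\left(-10 \right)} = \left(-7 + 12^{2} + 154 \cdot 12\right) - \left(- \frac{9}{4} - \frac{5 \left(18 - -10 + 2 \left(-10\right)^{2}\right)}{2}\right) = \left(-7 + 144 + 1848\right) - \left(- \frac{9}{4} - \frac{5 \left(18 + 10 + 2 \cdot 100\right)}{2}\right) = 1985 - \left(- \frac{9}{4} - \frac{5 \left(18 + 10 + 200\right)}{2}\right) = 1985 - \left(- \frac{9}{4} - 570\right) = 1985 + \left(\frac{9}{4} + 570\right) = 1985 + \frac{2289}{4} = \frac{10229}{4}$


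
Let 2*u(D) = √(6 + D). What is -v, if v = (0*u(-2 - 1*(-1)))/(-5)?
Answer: 0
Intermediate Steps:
u(D) = √(6 + D)/2
v = 0 (v = (0*(√(6 + (-2 - 1*(-1)))/2))/(-5) = (0*(√(6 + (-2 + 1))/2))*(-⅕) = (0*(√(6 - 1)/2))*(-⅕) = (0*(√5/2))*(-⅕) = 0*(-⅕) = 0)
-v = -1*0 = 0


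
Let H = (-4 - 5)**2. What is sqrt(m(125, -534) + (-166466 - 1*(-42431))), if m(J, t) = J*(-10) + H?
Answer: 2*I*sqrt(31301) ≈ 353.84*I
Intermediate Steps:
H = 81 (H = (-9)**2 = 81)
m(J, t) = 81 - 10*J (m(J, t) = J*(-10) + 81 = -10*J + 81 = 81 - 10*J)
sqrt(m(125, -534) + (-166466 - 1*(-42431))) = sqrt((81 - 10*125) + (-166466 - 1*(-42431))) = sqrt((81 - 1250) + (-166466 + 42431)) = sqrt(-1169 - 124035) = sqrt(-125204) = 2*I*sqrt(31301)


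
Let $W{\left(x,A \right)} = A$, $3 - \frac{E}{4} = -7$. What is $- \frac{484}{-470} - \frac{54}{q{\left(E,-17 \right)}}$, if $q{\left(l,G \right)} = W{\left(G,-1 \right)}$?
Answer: $\frac{12932}{235} \approx 55.03$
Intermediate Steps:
$E = 40$ ($E = 12 - -28 = 12 + 28 = 40$)
$q{\left(l,G \right)} = -1$
$- \frac{484}{-470} - \frac{54}{q{\left(E,-17 \right)}} = - \frac{484}{-470} - \frac{54}{-1} = \left(-484\right) \left(- \frac{1}{470}\right) - -54 = \frac{242}{235} + 54 = \frac{12932}{235}$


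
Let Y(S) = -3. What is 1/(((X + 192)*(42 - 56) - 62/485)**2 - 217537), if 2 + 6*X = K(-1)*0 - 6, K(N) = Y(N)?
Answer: 2117025/14625437424931 ≈ 1.4475e-7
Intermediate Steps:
K(N) = -3
X = -4/3 (X = -1/3 + (-3*0 - 6)/6 = -1/3 + (0 - 6)/6 = -1/3 + (1/6)*(-6) = -1/3 - 1 = -4/3 ≈ -1.3333)
1/(((X + 192)*(42 - 56) - 62/485)**2 - 217537) = 1/(((-4/3 + 192)*(42 - 56) - 62/485)**2 - 217537) = 1/(((572/3)*(-14) - 62*1/485)**2 - 217537) = 1/((-8008/3 - 62/485)**2 - 217537) = 1/((-3884066/1455)**2 - 217537) = 1/(15085968692356/2117025 - 217537) = 1/(14625437424931/2117025) = 2117025/14625437424931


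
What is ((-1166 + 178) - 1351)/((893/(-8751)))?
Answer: 20468589/893 ≈ 22921.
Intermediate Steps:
((-1166 + 178) - 1351)/((893/(-8751))) = (-988 - 1351)/((893*(-1/8751))) = -2339/(-893/8751) = -2339*(-8751/893) = 20468589/893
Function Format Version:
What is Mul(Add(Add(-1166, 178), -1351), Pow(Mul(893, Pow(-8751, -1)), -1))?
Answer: Rational(20468589, 893) ≈ 22921.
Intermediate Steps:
Mul(Add(Add(-1166, 178), -1351), Pow(Mul(893, Pow(-8751, -1)), -1)) = Mul(Add(-988, -1351), Pow(Mul(893, Rational(-1, 8751)), -1)) = Mul(-2339, Pow(Rational(-893, 8751), -1)) = Mul(-2339, Rational(-8751, 893)) = Rational(20468589, 893)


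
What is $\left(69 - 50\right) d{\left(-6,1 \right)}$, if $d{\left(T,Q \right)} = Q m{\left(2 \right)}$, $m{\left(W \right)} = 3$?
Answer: $57$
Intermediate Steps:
$d{\left(T,Q \right)} = 3 Q$ ($d{\left(T,Q \right)} = Q 3 = 3 Q$)
$\left(69 - 50\right) d{\left(-6,1 \right)} = \left(69 - 50\right) 3 \cdot 1 = 19 \cdot 3 = 57$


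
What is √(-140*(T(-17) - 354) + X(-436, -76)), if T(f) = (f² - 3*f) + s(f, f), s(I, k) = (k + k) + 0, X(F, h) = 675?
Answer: √7395 ≈ 85.994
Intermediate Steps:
s(I, k) = 2*k (s(I, k) = 2*k + 0 = 2*k)
T(f) = f² - f (T(f) = (f² - 3*f) + 2*f = f² - f)
√(-140*(T(-17) - 354) + X(-436, -76)) = √(-140*(-17*(-1 - 17) - 354) + 675) = √(-140*(-17*(-18) - 354) + 675) = √(-140*(306 - 354) + 675) = √(-140*(-48) + 675) = √(6720 + 675) = √7395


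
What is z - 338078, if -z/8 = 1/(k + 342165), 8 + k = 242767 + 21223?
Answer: -204924965474/606147 ≈ -3.3808e+5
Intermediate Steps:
k = 263982 (k = -8 + (242767 + 21223) = -8 + 263990 = 263982)
z = -8/606147 (z = -8/(263982 + 342165) = -8/606147 ≈ -1.3198e-5)
z - 338078 = -8/606147 - 338078 = -204924965474/606147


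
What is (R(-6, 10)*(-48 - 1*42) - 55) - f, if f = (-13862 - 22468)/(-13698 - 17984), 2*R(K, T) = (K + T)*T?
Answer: -4200460/2263 ≈ -1856.1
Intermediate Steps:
R(K, T) = T*(K + T)/2 (R(K, T) = ((K + T)*T)/2 = (T*(K + T))/2 = T*(K + T)/2)
f = 2595/2263 (f = -36330/(-31682) = -36330*(-1/31682) = 2595/2263 ≈ 1.1467)
(R(-6, 10)*(-48 - 1*42) - 55) - f = (((1/2)*10*(-6 + 10))*(-48 - 1*42) - 55) - 1*2595/2263 = (((1/2)*10*4)*(-48 - 42) - 55) - 2595/2263 = (20*(-90) - 55) - 2595/2263 = (-1800 - 55) - 2595/2263 = -1855 - 2595/2263 = -4200460/2263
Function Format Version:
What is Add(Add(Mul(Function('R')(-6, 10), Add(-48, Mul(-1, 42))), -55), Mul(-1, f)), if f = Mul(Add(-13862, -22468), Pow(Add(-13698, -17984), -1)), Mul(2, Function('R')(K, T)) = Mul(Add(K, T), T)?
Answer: Rational(-4200460, 2263) ≈ -1856.1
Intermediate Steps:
Function('R')(K, T) = Mul(Rational(1, 2), T, Add(K, T)) (Function('R')(K, T) = Mul(Rational(1, 2), Mul(Add(K, T), T)) = Mul(Rational(1, 2), Mul(T, Add(K, T))) = Mul(Rational(1, 2), T, Add(K, T)))
f = Rational(2595, 2263) (f = Mul(-36330, Pow(-31682, -1)) = Mul(-36330, Rational(-1, 31682)) = Rational(2595, 2263) ≈ 1.1467)
Add(Add(Mul(Function('R')(-6, 10), Add(-48, Mul(-1, 42))), -55), Mul(-1, f)) = Add(Add(Mul(Mul(Rational(1, 2), 10, Add(-6, 10)), Add(-48, Mul(-1, 42))), -55), Mul(-1, Rational(2595, 2263))) = Add(Add(Mul(Mul(Rational(1, 2), 10, 4), Add(-48, -42)), -55), Rational(-2595, 2263)) = Add(Add(Mul(20, -90), -55), Rational(-2595, 2263)) = Add(Add(-1800, -55), Rational(-2595, 2263)) = Add(-1855, Rational(-2595, 2263)) = Rational(-4200460, 2263)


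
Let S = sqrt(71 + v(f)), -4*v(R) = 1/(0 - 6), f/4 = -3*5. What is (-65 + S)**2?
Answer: (780 - sqrt(10230))**2/144 ≈ 3200.3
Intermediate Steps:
f = -60 (f = 4*(-3*5) = 4*(-15) = -60)
v(R) = 1/24 (v(R) = -1/(4*(0 - 6)) = -1/4/(-6) = -1/4*(-1/6) = 1/24)
S = sqrt(10230)/12 (S = sqrt(71 + 1/24) = sqrt(1705/24) = sqrt(10230)/12 ≈ 8.4286)
(-65 + S)**2 = (-65 + sqrt(10230)/12)**2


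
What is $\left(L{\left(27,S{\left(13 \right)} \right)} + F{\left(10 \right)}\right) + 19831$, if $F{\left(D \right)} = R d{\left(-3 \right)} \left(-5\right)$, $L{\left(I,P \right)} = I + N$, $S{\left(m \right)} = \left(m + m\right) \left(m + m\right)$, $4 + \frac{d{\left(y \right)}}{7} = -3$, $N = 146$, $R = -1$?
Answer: $19759$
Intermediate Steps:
$d{\left(y \right)} = -49$ ($d{\left(y \right)} = -28 + 7 \left(-3\right) = -28 - 21 = -49$)
$S{\left(m \right)} = 4 m^{2}$ ($S{\left(m \right)} = 2 m 2 m = 4 m^{2}$)
$L{\left(I,P \right)} = 146 + I$ ($L{\left(I,P \right)} = I + 146 = 146 + I$)
$F{\left(D \right)} = -245$ ($F{\left(D \right)} = \left(-1\right) \left(-49\right) \left(-5\right) = 49 \left(-5\right) = -245$)
$\left(L{\left(27,S{\left(13 \right)} \right)} + F{\left(10 \right)}\right) + 19831 = \left(\left(146 + 27\right) - 245\right) + 19831 = \left(173 - 245\right) + 19831 = -72 + 19831 = 19759$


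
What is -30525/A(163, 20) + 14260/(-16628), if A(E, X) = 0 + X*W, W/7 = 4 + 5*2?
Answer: -26775965/1629544 ≈ -16.432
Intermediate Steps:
W = 98 (W = 7*(4 + 5*2) = 7*(4 + 10) = 7*14 = 98)
A(E, X) = 98*X (A(E, X) = 0 + X*98 = 0 + 98*X = 98*X)
-30525/A(163, 20) + 14260/(-16628) = -30525/(98*20) + 14260/(-16628) = -30525/1960 + 14260*(-1/16628) = -30525*1/1960 - 3565/4157 = -6105/392 - 3565/4157 = -26775965/1629544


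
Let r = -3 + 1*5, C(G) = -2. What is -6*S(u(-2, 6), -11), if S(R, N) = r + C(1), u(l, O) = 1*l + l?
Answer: 0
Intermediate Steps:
r = 2 (r = -3 + 5 = 2)
u(l, O) = 2*l (u(l, O) = l + l = 2*l)
S(R, N) = 0 (S(R, N) = 2 - 2 = 0)
-6*S(u(-2, 6), -11) = -6*0 = 0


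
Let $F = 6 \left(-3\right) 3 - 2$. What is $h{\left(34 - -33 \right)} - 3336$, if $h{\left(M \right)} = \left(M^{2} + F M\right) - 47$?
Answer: $-2646$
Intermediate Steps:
$F = -56$ ($F = \left(-18\right) 3 - 2 = -54 - 2 = -56$)
$h{\left(M \right)} = -47 + M^{2} - 56 M$ ($h{\left(M \right)} = \left(M^{2} - 56 M\right) - 47 = -47 + M^{2} - 56 M$)
$h{\left(34 - -33 \right)} - 3336 = \left(-47 + \left(34 - -33\right)^{2} - 56 \left(34 - -33\right)\right) - 3336 = \left(-47 + \left(34 + 33\right)^{2} - 56 \left(34 + 33\right)\right) - 3336 = \left(-47 + 67^{2} - 3752\right) - 3336 = \left(-47 + 4489 - 3752\right) - 3336 = 690 - 3336 = -2646$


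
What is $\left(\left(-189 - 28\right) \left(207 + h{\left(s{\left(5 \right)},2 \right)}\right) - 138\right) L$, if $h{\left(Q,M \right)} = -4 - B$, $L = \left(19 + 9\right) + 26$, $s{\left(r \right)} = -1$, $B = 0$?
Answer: $-2386206$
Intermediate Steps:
$L = 54$ ($L = 28 + 26 = 54$)
$h{\left(Q,M \right)} = -4$ ($h{\left(Q,M \right)} = -4 - 0 = -4 + 0 = -4$)
$\left(\left(-189 - 28\right) \left(207 + h{\left(s{\left(5 \right)},2 \right)}\right) - 138\right) L = \left(\left(-189 - 28\right) \left(207 - 4\right) - 138\right) 54 = \left(\left(-217\right) 203 - 138\right) 54 = \left(-44051 - 138\right) 54 = \left(-44189\right) 54 = -2386206$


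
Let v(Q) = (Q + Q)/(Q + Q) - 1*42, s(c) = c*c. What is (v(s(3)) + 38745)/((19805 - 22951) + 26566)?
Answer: 9676/5855 ≈ 1.6526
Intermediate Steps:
s(c) = c²
v(Q) = -41 (v(Q) = (2*Q)/((2*Q)) - 42 = (2*Q)*(1/(2*Q)) - 42 = 1 - 42 = -41)
(v(s(3)) + 38745)/((19805 - 22951) + 26566) = (-41 + 38745)/((19805 - 22951) + 26566) = 38704/(-3146 + 26566) = 38704/23420 = 38704*(1/23420) = 9676/5855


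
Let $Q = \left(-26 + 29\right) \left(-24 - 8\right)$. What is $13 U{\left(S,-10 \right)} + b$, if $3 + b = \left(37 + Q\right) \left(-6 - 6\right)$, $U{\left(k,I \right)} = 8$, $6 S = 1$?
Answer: $809$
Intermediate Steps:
$S = \frac{1}{6}$ ($S = \frac{1}{6} \cdot 1 = \frac{1}{6} \approx 0.16667$)
$Q = -96$ ($Q = 3 \left(-32\right) = -96$)
$b = 705$ ($b = -3 + \left(37 - 96\right) \left(-6 - 6\right) = -3 - 59 \left(-6 - 6\right) = -3 - -708 = -3 + 708 = 705$)
$13 U{\left(S,-10 \right)} + b = 13 \cdot 8 + 705 = 104 + 705 = 809$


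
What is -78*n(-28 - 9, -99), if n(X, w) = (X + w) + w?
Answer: 18330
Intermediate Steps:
n(X, w) = X + 2*w
-78*n(-28 - 9, -99) = -78*((-28 - 9) + 2*(-99)) = -78*(-37 - 198) = -78*(-235) = 18330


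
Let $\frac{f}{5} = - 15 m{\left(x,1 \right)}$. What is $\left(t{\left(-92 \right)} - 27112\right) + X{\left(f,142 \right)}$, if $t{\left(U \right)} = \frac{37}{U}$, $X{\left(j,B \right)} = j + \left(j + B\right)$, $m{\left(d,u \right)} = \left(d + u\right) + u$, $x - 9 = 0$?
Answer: $- \frac{2633077}{92} \approx -28620.0$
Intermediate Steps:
$x = 9$ ($x = 9 + 0 = 9$)
$m{\left(d,u \right)} = d + 2 u$
$f = -825$ ($f = 5 \left(- 15 \left(9 + 2 \cdot 1\right)\right) = 5 \left(- 15 \left(9 + 2\right)\right) = 5 \left(\left(-15\right) 11\right) = 5 \left(-165\right) = -825$)
$X{\left(j,B \right)} = B + 2 j$ ($X{\left(j,B \right)} = j + \left(B + j\right) = B + 2 j$)
$\left(t{\left(-92 \right)} - 27112\right) + X{\left(f,142 \right)} = \left(\frac{37}{-92} - 27112\right) + \left(142 + 2 \left(-825\right)\right) = \left(37 \left(- \frac{1}{92}\right) - 27112\right) + \left(142 - 1650\right) = \left(- \frac{37}{92} - 27112\right) - 1508 = - \frac{2494341}{92} - 1508 = - \frac{2633077}{92}$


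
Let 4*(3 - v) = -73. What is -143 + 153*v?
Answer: 12433/4 ≈ 3108.3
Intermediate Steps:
v = 85/4 (v = 3 - ¼*(-73) = 3 + 73/4 = 85/4 ≈ 21.250)
-143 + 153*v = -143 + 153*(85/4) = -143 + 13005/4 = 12433/4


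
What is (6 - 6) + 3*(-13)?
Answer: -39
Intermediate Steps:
(6 - 6) + 3*(-13) = 0 - 39 = -39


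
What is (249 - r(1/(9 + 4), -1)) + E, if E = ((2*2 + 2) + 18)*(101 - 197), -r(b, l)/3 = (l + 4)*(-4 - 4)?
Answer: -2127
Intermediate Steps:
r(b, l) = 96 + 24*l (r(b, l) = -3*(l + 4)*(-4 - 4) = -3*(4 + l)*(-8) = -3*(-32 - 8*l) = 96 + 24*l)
E = -2304 (E = ((4 + 2) + 18)*(-96) = (6 + 18)*(-96) = 24*(-96) = -2304)
(249 - r(1/(9 + 4), -1)) + E = (249 - (96 + 24*(-1))) - 2304 = (249 - (96 - 24)) - 2304 = (249 - 1*72) - 2304 = (249 - 72) - 2304 = 177 - 2304 = -2127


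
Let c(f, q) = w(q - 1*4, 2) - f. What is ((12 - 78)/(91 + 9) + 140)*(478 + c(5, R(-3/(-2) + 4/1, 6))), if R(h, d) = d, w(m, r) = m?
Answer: 132373/2 ≈ 66187.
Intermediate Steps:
c(f, q) = -4 + q - f (c(f, q) = (q - 1*4) - f = (q - 4) - f = (-4 + q) - f = -4 + q - f)
((12 - 78)/(91 + 9) + 140)*(478 + c(5, R(-3/(-2) + 4/1, 6))) = ((12 - 78)/(91 + 9) + 140)*(478 + (-4 + 6 - 1*5)) = (-66/100 + 140)*(478 + (-4 + 6 - 5)) = (-66*1/100 + 140)*(478 - 3) = (-33/50 + 140)*475 = (6967/50)*475 = 132373/2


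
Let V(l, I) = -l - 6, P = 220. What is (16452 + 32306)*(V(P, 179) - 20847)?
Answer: -1027477334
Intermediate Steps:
V(l, I) = -6 - l
(16452 + 32306)*(V(P, 179) - 20847) = (16452 + 32306)*((-6 - 1*220) - 20847) = 48758*((-6 - 220) - 20847) = 48758*(-226 - 20847) = 48758*(-21073) = -1027477334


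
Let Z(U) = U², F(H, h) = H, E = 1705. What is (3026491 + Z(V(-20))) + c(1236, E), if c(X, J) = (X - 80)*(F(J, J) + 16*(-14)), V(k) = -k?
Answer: 4738927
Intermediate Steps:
c(X, J) = (-224 + J)*(-80 + X) (c(X, J) = (X - 80)*(J + 16*(-14)) = (-80 + X)*(J - 224) = (-80 + X)*(-224 + J) = (-224 + J)*(-80 + X))
(3026491 + Z(V(-20))) + c(1236, E) = (3026491 + (-1*(-20))²) + (17920 - 224*1236 - 80*1705 + 1705*1236) = (3026491 + 20²) + (17920 - 276864 - 136400 + 2107380) = (3026491 + 400) + 1712036 = 3026891 + 1712036 = 4738927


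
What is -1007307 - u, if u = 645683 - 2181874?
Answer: 528884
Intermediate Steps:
u = -1536191
-1007307 - u = -1007307 - 1*(-1536191) = -1007307 + 1536191 = 528884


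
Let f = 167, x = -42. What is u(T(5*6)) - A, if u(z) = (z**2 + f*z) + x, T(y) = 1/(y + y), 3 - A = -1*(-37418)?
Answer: 134552821/3600 ≈ 37376.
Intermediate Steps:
A = -37415 (A = 3 - (-1)*(-37418) = 3 - 1*37418 = 3 - 37418 = -37415)
T(y) = 1/(2*y)
u(z) = -42 + z**2 + 167*z (u(z) = (z**2 + 167*z) - 42 = -42 + z**2 + 167*z)
u(T(5*6)) - A = (-42 + (1/(2*((5*6))))**2 + 167*(1/(2*((5*6))))) - 1*(-37415) = (-42 + ((1/2)/30)**2 + 167*((1/2)/30)) + 37415 = (-42 + ((1/2)*(1/30))**2 + 167*((1/2)*(1/30))) + 37415 = (-42 + (1/60)**2 + 167*(1/60)) + 37415 = (-42 + 1/3600 + 167/60) + 37415 = -141179/3600 + 37415 = 134552821/3600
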